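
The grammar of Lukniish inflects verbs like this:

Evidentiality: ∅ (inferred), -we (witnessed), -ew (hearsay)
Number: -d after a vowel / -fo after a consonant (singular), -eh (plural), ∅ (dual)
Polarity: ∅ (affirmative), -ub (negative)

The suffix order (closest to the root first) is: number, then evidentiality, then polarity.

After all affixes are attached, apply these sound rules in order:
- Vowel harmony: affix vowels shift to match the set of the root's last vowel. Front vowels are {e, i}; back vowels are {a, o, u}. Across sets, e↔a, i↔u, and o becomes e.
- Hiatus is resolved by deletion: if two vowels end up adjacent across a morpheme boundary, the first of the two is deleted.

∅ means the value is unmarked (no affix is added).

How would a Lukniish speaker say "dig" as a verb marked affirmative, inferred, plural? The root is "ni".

neh

Attach number plural -eh → nieh.
evidentiality = inferred: zero marking, form stays nieh.
polarity = affirmative: zero marking, form stays nieh.
Vowel harmony: no change.
Apply vowel deletion: nieh → neh.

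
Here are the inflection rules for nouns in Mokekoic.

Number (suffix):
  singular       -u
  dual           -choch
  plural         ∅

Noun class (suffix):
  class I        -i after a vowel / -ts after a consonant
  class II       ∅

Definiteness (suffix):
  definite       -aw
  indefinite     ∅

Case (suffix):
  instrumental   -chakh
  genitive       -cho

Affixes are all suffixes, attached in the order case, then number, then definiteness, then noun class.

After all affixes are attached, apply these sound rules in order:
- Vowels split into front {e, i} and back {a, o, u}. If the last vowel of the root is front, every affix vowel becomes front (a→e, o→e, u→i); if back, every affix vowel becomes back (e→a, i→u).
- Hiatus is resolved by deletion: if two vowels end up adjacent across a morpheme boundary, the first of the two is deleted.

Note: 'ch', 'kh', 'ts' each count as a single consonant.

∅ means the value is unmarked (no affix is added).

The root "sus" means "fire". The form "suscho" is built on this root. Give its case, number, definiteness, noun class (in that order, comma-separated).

genitive, plural, indefinite, class II

Segment: sus-cho.
case: -cho → genitive.
number: ∅ → plural.
definiteness: ∅ → indefinite.
noun class: ∅ → class II.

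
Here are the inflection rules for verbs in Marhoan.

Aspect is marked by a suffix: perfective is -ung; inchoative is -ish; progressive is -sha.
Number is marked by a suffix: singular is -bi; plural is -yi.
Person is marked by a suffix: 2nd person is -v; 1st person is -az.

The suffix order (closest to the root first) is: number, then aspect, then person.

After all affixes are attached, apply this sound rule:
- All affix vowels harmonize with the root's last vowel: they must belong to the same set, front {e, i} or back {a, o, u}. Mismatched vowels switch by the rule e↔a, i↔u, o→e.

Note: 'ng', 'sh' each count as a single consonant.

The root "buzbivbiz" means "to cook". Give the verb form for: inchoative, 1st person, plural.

Attach number plural -yi → buzbivbizyi.
Attach aspect inchoative -ish → buzbivbizyiish.
Attach person 1st person -az → buzbivbizyiishaz.
Apply vowel harmony: buzbivbizyiishaz → buzbivbizyiishez.

buzbivbizyiishez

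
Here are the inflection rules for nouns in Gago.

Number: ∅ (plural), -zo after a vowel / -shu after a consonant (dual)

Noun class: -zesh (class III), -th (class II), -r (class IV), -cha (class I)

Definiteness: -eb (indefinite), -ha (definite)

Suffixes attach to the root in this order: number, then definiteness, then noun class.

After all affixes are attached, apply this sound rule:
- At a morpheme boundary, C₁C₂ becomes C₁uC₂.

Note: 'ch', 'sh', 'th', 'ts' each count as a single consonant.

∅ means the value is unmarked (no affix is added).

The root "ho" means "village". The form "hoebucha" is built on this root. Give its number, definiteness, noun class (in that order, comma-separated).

plural, indefinite, class I

Segment: ho-eb-cha.
number: ∅ → plural.
definiteness: -eb → indefinite.
noun class: -cha → class I.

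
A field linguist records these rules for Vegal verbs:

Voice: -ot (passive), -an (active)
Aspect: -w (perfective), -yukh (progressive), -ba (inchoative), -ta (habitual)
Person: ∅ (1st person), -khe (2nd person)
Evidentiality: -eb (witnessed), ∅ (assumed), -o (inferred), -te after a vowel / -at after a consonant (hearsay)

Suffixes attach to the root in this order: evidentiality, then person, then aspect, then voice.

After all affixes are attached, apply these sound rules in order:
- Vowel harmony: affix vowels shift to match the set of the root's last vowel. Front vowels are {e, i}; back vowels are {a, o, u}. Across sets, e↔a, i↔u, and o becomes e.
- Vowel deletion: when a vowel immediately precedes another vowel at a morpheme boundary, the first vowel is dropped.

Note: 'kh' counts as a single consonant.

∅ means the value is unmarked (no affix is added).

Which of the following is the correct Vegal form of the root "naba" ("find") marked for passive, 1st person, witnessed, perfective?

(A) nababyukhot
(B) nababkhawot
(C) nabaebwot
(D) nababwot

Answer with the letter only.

Attach evidentiality witnessed -eb → nabaeb.
person = 1st person: zero marking, form stays nabaeb.
Attach aspect perfective -w → nabaebw.
Attach voice passive -ot → nabaebwot.
Apply vowel harmony: nabaebwot → nabaabwot.
Apply vowel deletion: nabaabwot → nababwot.
So the correct form is nababwot, option (D).
(B) nababkhawot is wrong: it uses 2nd person instead of 1st person for person.
(C) nabaebwot is wrong: it fails to apply the sound rule(s).
(A) nababyukhot is wrong: it uses progressive instead of perfective for aspect.

D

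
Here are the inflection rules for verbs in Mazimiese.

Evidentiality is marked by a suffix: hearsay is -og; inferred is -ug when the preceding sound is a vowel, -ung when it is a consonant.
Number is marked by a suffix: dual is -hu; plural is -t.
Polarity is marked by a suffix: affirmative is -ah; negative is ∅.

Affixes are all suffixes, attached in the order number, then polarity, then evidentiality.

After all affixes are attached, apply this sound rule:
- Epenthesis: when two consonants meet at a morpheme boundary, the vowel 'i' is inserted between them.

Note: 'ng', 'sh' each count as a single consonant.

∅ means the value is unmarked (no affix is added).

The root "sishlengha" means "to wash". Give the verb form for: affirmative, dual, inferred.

Attach number dual -hu → sishlenghahu.
Attach polarity affirmative -ah → sishlenghahuah.
Attach evidentiality inferred -ung (after consonant 'h') → sishlenghahuahung.
Epenthesis: no change.

sishlenghahuahung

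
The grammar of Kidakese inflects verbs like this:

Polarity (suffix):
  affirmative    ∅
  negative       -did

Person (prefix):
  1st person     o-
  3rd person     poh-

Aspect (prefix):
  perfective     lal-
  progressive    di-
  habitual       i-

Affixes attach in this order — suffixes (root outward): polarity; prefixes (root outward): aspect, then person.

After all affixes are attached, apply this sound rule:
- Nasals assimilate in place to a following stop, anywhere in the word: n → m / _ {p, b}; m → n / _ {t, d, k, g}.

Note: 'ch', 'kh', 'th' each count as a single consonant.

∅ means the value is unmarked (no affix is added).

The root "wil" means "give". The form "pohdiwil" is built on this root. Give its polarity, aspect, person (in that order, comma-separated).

Segment: poh-di-wil.
polarity: ∅ → affirmative.
aspect: di- → progressive.
person: poh- → 3rd person.

affirmative, progressive, 3rd person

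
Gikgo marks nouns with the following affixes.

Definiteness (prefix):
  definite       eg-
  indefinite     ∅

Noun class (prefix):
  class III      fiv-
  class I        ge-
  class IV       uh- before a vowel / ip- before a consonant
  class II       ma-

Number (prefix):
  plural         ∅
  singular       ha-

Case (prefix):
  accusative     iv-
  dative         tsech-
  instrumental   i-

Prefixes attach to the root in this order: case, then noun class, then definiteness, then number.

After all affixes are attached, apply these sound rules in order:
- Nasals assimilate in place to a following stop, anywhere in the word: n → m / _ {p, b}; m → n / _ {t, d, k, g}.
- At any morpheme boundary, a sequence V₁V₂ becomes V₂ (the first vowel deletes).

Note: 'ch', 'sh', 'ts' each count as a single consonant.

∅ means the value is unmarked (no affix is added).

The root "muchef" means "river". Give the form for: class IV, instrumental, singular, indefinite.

Attach case instrumental i- → imuchef.
Attach noun class class IV uh- (before vowel 'i') → uhimuchef.
definiteness = indefinite: zero marking, form stays uhimuchef.
Attach number singular ha- → hauhimuchef.
Nasal assimilation: no change.
Apply vowel deletion: hauhimuchef → huhimuchef.

huhimuchef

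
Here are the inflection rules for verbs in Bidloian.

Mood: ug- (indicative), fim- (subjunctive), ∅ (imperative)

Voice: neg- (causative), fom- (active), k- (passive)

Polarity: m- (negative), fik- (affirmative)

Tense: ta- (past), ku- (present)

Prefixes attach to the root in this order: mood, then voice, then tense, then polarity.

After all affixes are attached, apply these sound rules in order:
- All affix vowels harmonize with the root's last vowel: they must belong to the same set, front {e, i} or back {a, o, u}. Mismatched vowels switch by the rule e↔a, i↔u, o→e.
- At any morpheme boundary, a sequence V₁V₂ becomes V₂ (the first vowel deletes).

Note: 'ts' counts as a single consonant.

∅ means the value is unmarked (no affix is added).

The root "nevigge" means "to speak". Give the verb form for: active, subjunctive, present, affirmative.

Attach mood subjunctive fim- → fimnevigge.
Attach voice active fom- → fomfimnevigge.
Attach tense present ku- → kufomfimnevigge.
Attach polarity affirmative fik- → fikkufomfimnevigge.
Apply vowel harmony: fikkufomfimnevigge → fikkifemfimnevigge.
Vowel deletion: no change.

fikkifemfimnevigge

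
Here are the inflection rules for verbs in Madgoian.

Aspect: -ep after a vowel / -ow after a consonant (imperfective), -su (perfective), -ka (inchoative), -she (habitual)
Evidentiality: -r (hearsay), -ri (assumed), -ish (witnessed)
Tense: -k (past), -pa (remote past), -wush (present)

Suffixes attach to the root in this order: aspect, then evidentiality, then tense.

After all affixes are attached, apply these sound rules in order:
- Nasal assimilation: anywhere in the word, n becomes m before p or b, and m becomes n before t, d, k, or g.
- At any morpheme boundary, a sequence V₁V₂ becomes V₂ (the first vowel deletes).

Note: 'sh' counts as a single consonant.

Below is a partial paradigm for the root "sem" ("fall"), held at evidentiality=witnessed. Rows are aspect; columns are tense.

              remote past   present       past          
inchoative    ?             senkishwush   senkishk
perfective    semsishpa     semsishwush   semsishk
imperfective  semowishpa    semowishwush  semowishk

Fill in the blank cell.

senkishpa

Attach aspect inchoative -ka → semka.
Attach evidentiality witnessed -ish → semkaish.
Attach tense remote past -pa → semkaishpa.
Apply nasal assimilation: semkaishpa → senkaishpa.
Apply vowel deletion: senkaishpa → senkishpa.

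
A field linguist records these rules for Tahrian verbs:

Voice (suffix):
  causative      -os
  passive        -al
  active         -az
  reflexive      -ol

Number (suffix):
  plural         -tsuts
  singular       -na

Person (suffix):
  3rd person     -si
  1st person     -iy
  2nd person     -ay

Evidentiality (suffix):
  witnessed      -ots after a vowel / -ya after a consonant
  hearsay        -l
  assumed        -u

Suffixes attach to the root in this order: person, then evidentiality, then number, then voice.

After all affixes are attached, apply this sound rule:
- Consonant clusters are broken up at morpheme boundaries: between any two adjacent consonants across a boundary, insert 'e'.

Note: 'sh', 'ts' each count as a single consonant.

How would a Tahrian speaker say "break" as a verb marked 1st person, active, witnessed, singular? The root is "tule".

Attach person 1st person -iy → tuleiy.
Attach evidentiality witnessed -ya (after consonant 'y') → tuleiyya.
Attach number singular -na → tuleiyyana.
Attach voice active -az → tuleiyyanaaz.
Apply epenthesis: tuleiyyanaaz → tuleiyeyanaaz.

tuleiyeyanaaz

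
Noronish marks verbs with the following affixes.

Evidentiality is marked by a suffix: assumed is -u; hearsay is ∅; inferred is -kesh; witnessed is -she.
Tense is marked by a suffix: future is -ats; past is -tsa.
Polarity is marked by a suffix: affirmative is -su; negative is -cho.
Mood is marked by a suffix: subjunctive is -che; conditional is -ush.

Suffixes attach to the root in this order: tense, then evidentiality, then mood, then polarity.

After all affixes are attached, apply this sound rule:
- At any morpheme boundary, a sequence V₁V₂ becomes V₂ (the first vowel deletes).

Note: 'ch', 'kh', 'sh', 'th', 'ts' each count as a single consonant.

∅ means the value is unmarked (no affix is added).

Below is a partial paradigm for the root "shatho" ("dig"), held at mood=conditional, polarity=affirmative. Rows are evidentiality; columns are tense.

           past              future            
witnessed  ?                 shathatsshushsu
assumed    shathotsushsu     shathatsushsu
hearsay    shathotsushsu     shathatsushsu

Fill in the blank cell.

shathotsashushsu

Attach tense past -tsa → shathotsa.
Attach evidentiality witnessed -she → shathotsashe.
Attach mood conditional -ush → shathotsasheush.
Attach polarity affirmative -su → shathotsasheushsu.
Apply vowel deletion: shathotsasheushsu → shathotsashushsu.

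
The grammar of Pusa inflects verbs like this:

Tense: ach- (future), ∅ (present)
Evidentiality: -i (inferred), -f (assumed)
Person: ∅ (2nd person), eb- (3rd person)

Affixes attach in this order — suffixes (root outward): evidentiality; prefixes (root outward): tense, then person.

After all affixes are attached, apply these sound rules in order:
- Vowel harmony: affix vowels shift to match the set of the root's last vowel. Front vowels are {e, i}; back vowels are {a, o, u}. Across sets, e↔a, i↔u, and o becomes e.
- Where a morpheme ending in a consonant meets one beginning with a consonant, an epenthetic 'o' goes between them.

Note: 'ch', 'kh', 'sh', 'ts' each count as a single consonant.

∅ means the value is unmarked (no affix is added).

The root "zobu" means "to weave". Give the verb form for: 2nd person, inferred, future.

Attach evidentiality inferred -i → zobui.
Attach tense future ach- → achzobui.
person = 2nd person: zero marking, form stays achzobui.
Apply vowel harmony: achzobui → achzobuu.
Apply epenthesis: achzobuu → achozobuu.

achozobuu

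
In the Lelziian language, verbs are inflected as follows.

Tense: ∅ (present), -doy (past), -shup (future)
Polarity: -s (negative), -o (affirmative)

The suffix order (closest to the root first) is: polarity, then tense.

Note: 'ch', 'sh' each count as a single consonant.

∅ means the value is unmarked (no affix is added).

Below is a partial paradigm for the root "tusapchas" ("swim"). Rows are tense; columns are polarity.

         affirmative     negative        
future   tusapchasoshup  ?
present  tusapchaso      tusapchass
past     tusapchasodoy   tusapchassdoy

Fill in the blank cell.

tusapchassshup

Attach polarity negative -s → tusapchass.
Attach tense future -shup → tusapchassshup.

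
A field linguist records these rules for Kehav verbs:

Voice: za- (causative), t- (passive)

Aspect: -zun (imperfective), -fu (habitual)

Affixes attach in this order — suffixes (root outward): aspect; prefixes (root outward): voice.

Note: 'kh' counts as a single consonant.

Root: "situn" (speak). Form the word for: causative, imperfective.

Attach aspect imperfective -zun → situnzun.
Attach voice causative za- → zasitunzun.

zasitunzun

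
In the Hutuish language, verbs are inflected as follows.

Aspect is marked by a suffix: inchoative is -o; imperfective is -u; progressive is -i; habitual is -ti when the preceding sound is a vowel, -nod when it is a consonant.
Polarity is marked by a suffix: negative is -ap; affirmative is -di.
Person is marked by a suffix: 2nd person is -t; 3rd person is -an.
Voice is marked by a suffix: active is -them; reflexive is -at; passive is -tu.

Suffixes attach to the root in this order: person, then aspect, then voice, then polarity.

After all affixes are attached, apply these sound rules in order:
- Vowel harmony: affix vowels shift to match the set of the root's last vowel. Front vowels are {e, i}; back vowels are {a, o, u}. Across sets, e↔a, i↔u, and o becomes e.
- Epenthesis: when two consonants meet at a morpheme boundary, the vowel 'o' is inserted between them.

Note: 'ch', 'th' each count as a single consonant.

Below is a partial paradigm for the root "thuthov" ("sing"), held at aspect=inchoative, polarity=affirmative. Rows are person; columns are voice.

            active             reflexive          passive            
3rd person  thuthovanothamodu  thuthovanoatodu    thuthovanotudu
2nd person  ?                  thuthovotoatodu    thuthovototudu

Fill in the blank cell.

Attach person 2nd person -t → thuthovt.
Attach aspect inchoative -o → thuthovto.
Attach voice active -them → thuthovtothem.
Attach polarity affirmative -di → thuthovtothemdi.
Apply vowel harmony: thuthovtothemdi → thuthovtothamdu.
Apply epenthesis: thuthovtothamdu → thuthovotothamodu.

thuthovotothamodu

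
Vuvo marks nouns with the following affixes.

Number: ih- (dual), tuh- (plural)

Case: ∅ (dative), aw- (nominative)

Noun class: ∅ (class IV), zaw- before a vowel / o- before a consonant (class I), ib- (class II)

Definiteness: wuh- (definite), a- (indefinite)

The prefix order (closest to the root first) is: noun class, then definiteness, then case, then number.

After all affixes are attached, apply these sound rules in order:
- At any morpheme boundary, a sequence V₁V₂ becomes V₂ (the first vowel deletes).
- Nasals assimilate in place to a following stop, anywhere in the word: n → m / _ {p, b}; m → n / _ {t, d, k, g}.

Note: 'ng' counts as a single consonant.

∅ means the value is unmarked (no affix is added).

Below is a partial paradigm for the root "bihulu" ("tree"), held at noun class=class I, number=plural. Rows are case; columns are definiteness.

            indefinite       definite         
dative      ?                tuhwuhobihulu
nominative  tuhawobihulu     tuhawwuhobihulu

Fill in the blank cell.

tuhobihulu

Attach noun class class I o- (before consonant 'b') → obihulu.
Attach definiteness indefinite a- → aobihulu.
case = dative: zero marking, form stays aobihulu.
Attach number plural tuh- → tuhaobihulu.
Apply vowel deletion: tuhaobihulu → tuhobihulu.
Nasal assimilation: no change.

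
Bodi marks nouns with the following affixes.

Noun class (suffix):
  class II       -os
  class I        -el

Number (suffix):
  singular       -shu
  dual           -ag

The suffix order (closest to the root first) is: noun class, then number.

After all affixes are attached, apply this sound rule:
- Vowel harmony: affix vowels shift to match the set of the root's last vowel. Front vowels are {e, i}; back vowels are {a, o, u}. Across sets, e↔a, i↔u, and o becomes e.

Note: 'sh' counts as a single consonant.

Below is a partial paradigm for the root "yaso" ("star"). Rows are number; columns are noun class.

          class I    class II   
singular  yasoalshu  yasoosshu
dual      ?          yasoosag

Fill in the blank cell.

Attach noun class class I -el → yasoel.
Attach number dual -ag → yasoelag.
Apply vowel harmony: yasoelag → yasoalag.

yasoalag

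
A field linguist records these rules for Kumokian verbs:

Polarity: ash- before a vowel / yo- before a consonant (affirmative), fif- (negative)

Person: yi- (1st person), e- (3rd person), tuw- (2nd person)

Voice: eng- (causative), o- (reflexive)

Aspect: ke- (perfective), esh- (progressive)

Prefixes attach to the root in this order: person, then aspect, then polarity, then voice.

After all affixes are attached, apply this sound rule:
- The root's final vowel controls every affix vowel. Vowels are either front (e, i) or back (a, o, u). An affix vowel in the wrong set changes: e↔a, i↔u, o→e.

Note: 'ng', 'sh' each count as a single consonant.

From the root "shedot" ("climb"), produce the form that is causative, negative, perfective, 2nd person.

Attach person 2nd person tuw- → tuwshedot.
Attach aspect perfective ke- → ketuwshedot.
Attach polarity negative fif- → fifketuwshedot.
Attach voice causative eng- → engfifketuwshedot.
Apply vowel harmony: engfifketuwshedot → angfufkatuwshedot.

angfufkatuwshedot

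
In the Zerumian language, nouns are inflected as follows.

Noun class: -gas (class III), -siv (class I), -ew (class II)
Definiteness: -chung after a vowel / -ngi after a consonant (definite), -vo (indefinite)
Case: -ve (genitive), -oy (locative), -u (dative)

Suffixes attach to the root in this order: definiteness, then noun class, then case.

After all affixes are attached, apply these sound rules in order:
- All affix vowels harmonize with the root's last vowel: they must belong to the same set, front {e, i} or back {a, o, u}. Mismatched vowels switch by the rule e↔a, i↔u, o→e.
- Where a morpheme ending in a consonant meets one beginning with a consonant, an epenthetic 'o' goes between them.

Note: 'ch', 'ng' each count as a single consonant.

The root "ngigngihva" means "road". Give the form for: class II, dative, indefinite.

ngigngihvavoawu

Attach definiteness indefinite -vo → ngigngihvavo.
Attach noun class class II -ew → ngigngihvavoew.
Attach case dative -u → ngigngihvavoewu.
Apply vowel harmony: ngigngihvavoewu → ngigngihvavoawu.
Epenthesis: no change.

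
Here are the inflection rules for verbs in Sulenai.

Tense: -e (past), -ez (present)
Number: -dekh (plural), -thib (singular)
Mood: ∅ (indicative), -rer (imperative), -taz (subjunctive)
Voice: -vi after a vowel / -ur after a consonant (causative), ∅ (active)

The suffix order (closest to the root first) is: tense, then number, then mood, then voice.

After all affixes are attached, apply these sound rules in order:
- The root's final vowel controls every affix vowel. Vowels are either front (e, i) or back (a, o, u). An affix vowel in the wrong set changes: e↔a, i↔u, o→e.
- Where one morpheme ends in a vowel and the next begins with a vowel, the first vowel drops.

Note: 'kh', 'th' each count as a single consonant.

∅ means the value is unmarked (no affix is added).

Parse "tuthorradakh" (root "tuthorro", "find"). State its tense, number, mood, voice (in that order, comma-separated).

past, plural, indicative, active

Segment: tuthorro-e-dekh.
tense: -e → past.
number: -dekh → plural.
mood: ∅ → indicative.
voice: ∅ → active.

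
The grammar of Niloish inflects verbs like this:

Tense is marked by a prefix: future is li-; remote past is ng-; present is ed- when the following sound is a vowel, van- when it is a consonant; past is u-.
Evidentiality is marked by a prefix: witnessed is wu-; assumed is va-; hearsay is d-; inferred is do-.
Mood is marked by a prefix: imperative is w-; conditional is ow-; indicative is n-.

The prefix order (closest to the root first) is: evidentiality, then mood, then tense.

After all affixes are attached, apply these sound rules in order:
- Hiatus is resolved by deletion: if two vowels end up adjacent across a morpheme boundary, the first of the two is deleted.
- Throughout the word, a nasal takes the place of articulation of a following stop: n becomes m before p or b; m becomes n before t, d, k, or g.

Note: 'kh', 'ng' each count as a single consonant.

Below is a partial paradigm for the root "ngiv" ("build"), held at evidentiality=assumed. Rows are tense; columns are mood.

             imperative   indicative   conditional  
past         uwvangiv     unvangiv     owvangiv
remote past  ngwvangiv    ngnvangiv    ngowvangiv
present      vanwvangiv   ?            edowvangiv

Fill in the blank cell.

Attach evidentiality assumed va- → vangiv.
Attach mood indicative n- → nvangiv.
Attach tense present van- (before consonant 'n') → vannvangiv.
Vowel deletion: no change.
Nasal assimilation: no change.

vannvangiv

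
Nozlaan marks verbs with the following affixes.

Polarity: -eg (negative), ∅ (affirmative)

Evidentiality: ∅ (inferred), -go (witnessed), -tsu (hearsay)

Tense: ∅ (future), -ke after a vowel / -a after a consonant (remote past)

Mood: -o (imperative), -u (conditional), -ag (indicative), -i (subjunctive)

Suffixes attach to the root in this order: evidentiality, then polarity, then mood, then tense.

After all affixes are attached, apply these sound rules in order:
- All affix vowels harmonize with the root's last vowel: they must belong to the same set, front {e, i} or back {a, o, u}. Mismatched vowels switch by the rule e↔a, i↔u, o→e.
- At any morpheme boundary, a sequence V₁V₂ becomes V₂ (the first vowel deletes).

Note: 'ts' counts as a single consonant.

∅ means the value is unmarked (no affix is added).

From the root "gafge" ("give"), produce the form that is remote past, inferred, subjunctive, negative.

gafgegike

evidentiality = inferred: zero marking, form stays gafge.
Attach polarity negative -eg → gafgeeg.
Attach mood subjunctive -i → gafgeegi.
Attach tense remote past -ke (after vowel 'i') → gafgeegike.
Vowel harmony: no change.
Apply vowel deletion: gafgeegike → gafgegike.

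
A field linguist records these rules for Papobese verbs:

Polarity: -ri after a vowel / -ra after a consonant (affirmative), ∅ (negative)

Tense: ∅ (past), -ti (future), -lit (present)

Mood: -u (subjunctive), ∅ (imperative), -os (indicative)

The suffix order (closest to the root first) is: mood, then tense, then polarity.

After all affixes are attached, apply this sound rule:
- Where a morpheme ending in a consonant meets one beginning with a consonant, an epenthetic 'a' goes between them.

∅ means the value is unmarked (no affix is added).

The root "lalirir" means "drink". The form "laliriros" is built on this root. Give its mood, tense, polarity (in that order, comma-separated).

indicative, past, negative

Segment: lalirir-os.
mood: -os → indicative.
tense: ∅ → past.
polarity: ∅ → negative.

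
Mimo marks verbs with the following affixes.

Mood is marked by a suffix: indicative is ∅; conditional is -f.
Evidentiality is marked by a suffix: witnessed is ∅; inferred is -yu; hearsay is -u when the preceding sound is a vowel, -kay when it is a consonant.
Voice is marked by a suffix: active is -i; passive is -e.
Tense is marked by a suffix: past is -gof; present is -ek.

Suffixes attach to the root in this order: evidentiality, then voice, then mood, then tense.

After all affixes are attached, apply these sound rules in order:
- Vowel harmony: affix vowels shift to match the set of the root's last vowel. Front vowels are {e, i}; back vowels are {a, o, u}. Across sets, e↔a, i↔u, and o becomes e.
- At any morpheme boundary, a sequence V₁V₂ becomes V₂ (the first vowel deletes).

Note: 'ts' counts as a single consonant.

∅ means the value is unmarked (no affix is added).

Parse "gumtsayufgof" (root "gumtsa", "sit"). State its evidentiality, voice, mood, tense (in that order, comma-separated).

inferred, active, conditional, past

Segment: gumtsa-yu-i-f-gof.
evidentiality: -yu → inferred.
voice: -i → active.
mood: -f → conditional.
tense: -gof → past.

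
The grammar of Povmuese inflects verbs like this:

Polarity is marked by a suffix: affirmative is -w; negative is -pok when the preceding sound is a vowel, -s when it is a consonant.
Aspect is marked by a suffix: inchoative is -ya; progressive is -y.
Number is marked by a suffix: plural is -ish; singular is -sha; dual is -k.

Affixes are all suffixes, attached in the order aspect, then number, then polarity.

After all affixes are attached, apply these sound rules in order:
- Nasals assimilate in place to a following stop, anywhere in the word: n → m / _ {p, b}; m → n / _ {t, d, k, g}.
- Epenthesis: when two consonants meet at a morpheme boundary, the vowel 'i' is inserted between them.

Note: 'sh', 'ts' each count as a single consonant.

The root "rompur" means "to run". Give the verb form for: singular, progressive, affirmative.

rompuriyishaw

Attach aspect progressive -y → rompury.
Attach number singular -sha → rompurysha.
Attach polarity affirmative -w → rompuryshaw.
Nasal assimilation: no change.
Apply epenthesis: rompuryshaw → rompuriyishaw.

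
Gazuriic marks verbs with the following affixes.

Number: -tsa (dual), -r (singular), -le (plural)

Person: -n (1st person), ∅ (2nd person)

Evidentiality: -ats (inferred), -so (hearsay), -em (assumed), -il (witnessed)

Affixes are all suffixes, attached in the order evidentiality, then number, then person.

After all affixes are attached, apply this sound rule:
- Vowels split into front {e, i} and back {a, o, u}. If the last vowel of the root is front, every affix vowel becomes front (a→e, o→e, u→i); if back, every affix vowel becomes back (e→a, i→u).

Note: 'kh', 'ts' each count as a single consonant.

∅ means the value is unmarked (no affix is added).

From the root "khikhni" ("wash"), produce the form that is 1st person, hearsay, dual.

khikhnisetsen

Attach evidentiality hearsay -so → khikhniso.
Attach number dual -tsa → khikhnisotsa.
Attach person 1st person -n → khikhnisotsan.
Apply vowel harmony: khikhnisotsan → khikhnisetsen.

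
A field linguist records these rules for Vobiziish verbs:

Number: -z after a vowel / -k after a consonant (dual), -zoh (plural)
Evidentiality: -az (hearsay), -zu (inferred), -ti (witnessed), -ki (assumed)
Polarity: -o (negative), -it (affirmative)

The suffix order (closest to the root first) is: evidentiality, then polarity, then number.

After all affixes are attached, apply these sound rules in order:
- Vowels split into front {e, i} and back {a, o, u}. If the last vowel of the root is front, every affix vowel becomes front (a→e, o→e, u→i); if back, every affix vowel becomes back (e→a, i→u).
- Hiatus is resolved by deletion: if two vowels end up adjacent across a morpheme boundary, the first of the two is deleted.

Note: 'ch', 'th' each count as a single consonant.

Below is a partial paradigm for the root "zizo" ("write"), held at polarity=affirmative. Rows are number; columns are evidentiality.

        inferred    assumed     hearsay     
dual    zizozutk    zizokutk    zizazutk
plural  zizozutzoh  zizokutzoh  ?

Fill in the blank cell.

Attach evidentiality hearsay -az → zizoaz.
Attach polarity affirmative -it → zizoazit.
Attach number plural -zoh → zizoazitzoh.
Apply vowel harmony: zizoazitzoh → zizoazutzoh.
Apply vowel deletion: zizoazutzoh → zizazutzoh.

zizazutzoh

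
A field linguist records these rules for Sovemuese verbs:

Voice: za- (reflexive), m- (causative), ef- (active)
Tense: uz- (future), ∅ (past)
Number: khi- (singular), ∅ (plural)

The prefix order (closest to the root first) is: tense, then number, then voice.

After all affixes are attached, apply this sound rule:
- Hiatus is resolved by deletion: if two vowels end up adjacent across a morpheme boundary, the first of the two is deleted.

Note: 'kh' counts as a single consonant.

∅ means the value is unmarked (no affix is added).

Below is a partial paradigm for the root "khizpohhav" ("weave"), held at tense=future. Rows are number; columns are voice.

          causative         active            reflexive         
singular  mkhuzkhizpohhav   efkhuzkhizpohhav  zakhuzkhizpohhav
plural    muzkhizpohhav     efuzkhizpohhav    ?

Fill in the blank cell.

Attach tense future uz- → uzkhizpohhav.
number = plural: zero marking, form stays uzkhizpohhav.
Attach voice reflexive za- → zauzkhizpohhav.
Apply vowel deletion: zauzkhizpohhav → zuzkhizpohhav.

zuzkhizpohhav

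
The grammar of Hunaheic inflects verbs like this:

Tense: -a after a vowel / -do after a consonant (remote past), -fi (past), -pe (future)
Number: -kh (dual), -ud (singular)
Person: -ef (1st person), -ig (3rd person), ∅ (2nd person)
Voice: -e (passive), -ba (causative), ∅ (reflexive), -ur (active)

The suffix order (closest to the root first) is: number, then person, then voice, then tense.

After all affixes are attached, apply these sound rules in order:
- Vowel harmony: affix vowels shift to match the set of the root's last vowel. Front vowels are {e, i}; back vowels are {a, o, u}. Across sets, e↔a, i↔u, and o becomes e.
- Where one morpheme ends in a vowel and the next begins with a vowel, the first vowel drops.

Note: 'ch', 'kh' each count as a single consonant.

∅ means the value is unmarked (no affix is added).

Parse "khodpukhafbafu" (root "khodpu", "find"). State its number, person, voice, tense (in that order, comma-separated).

dual, 1st person, causative, past

Segment: khodpu-kh-ef-ba-fi.
number: -kh → dual.
person: -ef → 1st person.
voice: -ba → causative.
tense: -fi → past.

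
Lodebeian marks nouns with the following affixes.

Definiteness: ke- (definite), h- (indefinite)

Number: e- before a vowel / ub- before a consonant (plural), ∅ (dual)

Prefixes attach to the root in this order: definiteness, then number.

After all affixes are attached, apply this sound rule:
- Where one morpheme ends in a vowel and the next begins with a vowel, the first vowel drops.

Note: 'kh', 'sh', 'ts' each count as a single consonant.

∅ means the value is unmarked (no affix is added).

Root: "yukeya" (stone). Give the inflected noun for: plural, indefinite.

Attach definiteness indefinite h- → hyukeya.
Attach number plural ub- (before consonant 'h') → ubhyukeya.
Vowel deletion: no change.

ubhyukeya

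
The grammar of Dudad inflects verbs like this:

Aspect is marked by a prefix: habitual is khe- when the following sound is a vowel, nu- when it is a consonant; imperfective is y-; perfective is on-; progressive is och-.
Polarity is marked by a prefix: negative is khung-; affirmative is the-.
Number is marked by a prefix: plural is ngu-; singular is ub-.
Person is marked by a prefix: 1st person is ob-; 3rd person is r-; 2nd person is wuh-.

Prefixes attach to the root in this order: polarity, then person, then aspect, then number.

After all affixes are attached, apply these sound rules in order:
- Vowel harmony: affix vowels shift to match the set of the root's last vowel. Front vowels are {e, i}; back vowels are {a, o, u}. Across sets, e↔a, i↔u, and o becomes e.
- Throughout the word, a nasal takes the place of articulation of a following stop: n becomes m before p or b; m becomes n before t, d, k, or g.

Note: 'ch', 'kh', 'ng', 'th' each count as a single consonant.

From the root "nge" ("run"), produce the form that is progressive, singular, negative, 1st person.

Attach polarity negative khung- → khungnge.
Attach person 1st person ob- → obkhungnge.
Attach aspect progressive och- → ochobkhungnge.
Attach number singular ub- → ubochobkhungnge.
Apply vowel harmony: ubochobkhungnge → ibechebkhingnge.
Nasal assimilation: no change.

ibechebkhingnge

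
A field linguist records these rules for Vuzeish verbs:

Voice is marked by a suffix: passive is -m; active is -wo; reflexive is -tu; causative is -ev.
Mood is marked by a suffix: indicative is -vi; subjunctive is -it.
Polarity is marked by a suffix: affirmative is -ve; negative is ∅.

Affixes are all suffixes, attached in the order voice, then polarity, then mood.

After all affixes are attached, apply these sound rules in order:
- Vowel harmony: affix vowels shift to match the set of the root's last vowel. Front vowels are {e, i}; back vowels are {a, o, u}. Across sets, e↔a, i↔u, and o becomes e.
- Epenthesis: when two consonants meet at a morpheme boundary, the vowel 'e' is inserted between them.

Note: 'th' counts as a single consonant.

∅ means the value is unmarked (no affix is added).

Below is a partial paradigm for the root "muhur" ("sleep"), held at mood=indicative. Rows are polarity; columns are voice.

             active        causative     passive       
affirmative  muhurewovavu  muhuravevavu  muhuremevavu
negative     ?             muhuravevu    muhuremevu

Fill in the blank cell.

muhurewovu

Attach voice active -wo → muhurwo.
polarity = negative: zero marking, form stays muhurwo.
Attach mood indicative -vi → muhurwovi.
Apply vowel harmony: muhurwovi → muhurwovu.
Apply epenthesis: muhurwovu → muhurewovu.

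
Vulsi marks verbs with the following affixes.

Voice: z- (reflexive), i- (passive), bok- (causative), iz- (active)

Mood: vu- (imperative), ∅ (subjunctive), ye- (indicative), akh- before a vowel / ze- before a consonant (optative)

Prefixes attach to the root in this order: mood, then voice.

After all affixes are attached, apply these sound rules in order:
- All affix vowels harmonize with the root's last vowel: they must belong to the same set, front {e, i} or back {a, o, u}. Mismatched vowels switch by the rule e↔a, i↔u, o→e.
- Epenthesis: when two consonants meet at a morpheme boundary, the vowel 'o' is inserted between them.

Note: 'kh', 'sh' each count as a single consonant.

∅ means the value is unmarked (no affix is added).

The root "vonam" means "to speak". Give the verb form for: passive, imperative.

uvuvonam

Attach mood imperative vu- → vuvonam.
Attach voice passive i- → ivuvonam.
Apply vowel harmony: ivuvonam → uvuvonam.
Epenthesis: no change.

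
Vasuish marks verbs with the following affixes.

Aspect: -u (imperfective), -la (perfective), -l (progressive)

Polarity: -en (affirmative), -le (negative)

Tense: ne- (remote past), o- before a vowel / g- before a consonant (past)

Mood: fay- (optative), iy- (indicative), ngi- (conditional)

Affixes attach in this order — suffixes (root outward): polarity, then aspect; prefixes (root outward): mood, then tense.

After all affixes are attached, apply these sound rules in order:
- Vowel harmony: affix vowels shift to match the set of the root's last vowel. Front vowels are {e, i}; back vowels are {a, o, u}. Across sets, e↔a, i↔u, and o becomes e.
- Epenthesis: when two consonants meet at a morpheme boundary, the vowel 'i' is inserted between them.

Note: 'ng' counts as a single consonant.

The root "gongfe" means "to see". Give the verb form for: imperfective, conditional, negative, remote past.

nengigongfelei

Attach mood conditional ngi- → ngigongfe.
Attach polarity negative -le → ngigongfele.
Attach aspect imperfective -u → ngigongfeleu.
Attach tense remote past ne- → nengigongfeleu.
Apply vowel harmony: nengigongfeleu → nengigongfelei.
Epenthesis: no change.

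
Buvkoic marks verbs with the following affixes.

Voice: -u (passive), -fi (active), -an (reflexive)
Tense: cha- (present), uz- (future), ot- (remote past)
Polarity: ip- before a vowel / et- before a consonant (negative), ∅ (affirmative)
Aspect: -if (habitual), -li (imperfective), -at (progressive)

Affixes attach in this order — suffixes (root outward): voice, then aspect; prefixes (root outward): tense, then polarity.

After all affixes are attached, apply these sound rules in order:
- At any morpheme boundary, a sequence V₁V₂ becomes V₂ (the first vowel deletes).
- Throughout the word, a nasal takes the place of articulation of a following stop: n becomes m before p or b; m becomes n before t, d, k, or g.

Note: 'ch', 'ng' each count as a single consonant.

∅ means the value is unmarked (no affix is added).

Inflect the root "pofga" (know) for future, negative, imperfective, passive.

Attach voice passive -u → pofgau.
Attach tense future uz- → uzpofgau.
Attach aspect imperfective -li → uzpofgauli.
Attach polarity negative ip- (before vowel 'u') → ipuzpofgauli.
Apply vowel deletion: ipuzpofgauli → ipuzpofguli.
Nasal assimilation: no change.

ipuzpofguli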